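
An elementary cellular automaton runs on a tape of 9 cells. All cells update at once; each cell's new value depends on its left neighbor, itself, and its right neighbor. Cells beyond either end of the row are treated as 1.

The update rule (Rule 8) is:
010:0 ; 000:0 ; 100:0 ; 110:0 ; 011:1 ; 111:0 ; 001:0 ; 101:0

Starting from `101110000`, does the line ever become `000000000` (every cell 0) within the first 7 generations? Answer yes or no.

001000000
000000000
all cells are 0 at generation 2

yes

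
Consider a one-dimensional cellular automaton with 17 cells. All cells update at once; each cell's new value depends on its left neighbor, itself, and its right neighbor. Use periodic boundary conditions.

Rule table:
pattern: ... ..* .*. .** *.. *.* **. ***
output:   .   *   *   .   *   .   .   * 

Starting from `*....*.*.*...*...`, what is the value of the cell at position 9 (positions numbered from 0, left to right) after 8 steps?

.

**..**.*.**.***.*
*.**...*.....*...
*...*.***...***.*
.*.**..*.*.*.*...
**...***.*.*.**..
..*.*.*..*.*...**
***.*.****.**.*..
.*..*..**.....***
position 9 holds .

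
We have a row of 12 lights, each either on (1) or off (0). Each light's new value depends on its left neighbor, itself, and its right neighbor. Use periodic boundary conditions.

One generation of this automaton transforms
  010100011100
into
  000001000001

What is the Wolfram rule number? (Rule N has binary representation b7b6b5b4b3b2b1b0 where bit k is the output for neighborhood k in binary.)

position 8: 111 → 0  (bit 7 = 0)
position 9: 110 → 0  (bit 6 = 0)
position 2: 101 → 0  (bit 5 = 0)
position 4: 100 → 0  (bit 4 = 0)
position 7: 011 → 0  (bit 3 = 0)
position 1: 010 → 0  (bit 2 = 0)
position 0: 001 → 0  (bit 1 = 0)
position 5: 000 → 1  (bit 0 = 1)
bits b7..b0 = 00000001 = 1

1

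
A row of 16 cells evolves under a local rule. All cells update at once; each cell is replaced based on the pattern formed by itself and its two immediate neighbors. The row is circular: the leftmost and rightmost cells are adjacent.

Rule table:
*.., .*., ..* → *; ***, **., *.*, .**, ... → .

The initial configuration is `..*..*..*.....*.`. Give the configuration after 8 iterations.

.*********...***
..........*.*...
.........**.**..
........*.....*.
.......***...***
*.....*...*.*...
**...***.**.**.*
..*.*...........

..*.*...........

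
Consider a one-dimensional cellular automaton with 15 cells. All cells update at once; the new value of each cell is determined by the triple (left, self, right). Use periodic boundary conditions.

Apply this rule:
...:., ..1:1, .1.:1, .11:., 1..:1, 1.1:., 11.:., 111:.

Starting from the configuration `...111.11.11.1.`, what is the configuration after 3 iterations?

....1......1111

..1..........11
1111........1..
....1......1111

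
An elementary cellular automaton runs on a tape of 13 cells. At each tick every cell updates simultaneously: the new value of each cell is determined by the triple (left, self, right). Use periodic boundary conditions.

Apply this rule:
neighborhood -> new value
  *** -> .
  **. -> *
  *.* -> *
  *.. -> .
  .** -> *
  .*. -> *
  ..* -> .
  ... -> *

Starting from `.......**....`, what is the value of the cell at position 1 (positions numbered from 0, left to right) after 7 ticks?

.

******.**.***
.....******..
****.*....*.*
...***.**.***
.*.*.******.*
******....***
.....*.**.*..
position 1 holds .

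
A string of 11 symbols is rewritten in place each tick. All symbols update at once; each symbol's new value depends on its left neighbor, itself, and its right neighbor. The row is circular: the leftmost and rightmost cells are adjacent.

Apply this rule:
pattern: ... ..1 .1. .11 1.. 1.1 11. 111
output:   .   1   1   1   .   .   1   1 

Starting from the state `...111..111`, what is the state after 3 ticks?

..1111.1111
.11111.1111
.11111.1111

.11111.1111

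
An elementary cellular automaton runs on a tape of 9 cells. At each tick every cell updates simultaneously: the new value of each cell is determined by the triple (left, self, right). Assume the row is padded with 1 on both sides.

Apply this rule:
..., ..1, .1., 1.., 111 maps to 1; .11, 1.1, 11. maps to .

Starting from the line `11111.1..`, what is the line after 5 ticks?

1111..111
111.11.11
11......1
1.111111.
...1111..

...1111..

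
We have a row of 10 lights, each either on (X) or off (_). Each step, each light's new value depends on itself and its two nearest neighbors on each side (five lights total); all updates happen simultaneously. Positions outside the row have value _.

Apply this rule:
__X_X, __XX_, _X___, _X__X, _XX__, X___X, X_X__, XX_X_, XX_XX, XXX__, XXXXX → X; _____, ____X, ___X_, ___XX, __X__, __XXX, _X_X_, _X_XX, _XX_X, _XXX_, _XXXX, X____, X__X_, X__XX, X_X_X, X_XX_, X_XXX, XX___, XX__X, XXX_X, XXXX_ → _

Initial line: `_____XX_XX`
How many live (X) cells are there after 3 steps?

_____X_X_X
_____X___X
______XX__
count of X: 2

2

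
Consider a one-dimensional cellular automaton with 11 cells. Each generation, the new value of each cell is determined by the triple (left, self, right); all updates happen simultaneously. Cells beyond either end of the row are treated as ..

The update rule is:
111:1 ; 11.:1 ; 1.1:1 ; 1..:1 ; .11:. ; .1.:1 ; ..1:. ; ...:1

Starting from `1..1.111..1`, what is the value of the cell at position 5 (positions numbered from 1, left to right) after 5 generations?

11.11.111.1
.11.11.1111
..11.11.111
1..11.11.11
11..11.11.1
position 5 holds 1

1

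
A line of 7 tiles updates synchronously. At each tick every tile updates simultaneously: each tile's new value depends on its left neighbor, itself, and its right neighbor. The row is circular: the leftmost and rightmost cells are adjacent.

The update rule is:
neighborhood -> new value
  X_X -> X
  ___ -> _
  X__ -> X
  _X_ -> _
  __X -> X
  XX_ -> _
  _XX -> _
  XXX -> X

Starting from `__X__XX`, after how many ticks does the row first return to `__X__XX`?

XX_XX__
__X__XX

2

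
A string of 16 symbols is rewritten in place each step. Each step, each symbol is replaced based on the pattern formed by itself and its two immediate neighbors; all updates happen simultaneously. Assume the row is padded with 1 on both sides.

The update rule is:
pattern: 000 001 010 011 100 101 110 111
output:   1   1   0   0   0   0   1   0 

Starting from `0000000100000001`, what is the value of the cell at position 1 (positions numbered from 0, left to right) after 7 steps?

1

0111111001111110
0000001010000010
0111110000111100
0000010111000101
0111100001011000
0000101110001011
0111000010110000
position 1 holds 1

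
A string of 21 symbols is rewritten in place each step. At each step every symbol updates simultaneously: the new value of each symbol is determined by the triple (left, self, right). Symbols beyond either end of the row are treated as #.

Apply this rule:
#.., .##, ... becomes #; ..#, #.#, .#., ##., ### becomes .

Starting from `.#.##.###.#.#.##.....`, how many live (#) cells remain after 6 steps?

...#..#.......#.####.
##..#..######...#....
..#..#.#.....##..###.
#..#....####.#.#.#...
.#..###.#.........##.
..#.#....########.#..
count of #: 11

11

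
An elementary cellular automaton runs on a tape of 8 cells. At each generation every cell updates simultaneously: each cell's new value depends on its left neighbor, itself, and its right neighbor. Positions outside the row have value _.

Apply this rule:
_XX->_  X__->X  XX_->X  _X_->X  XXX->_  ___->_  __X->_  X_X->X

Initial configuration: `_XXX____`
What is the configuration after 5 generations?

___XX___
____XX__
_____XX_
______XX
_______X

_______X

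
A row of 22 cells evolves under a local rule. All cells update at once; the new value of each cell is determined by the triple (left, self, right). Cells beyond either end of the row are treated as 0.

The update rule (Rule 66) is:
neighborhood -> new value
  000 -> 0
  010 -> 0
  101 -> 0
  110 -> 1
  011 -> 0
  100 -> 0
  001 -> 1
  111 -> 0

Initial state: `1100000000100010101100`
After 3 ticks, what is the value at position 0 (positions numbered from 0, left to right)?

0

0100000001000100000100
1000000010001000001000
0000000100010000010000
position 0 holds 0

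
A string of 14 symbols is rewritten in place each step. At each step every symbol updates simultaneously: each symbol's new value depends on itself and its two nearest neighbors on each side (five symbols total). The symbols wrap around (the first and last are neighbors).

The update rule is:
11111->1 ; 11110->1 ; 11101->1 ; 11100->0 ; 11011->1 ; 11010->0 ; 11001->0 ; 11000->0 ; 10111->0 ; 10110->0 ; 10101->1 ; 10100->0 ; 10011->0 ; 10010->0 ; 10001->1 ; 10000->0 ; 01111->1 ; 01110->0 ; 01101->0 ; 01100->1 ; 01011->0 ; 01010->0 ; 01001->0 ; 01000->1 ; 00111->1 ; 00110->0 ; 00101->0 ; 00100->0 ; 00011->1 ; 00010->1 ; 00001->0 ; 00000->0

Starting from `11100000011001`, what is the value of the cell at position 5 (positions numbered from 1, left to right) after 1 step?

0

11000000101001
position 5 holds 0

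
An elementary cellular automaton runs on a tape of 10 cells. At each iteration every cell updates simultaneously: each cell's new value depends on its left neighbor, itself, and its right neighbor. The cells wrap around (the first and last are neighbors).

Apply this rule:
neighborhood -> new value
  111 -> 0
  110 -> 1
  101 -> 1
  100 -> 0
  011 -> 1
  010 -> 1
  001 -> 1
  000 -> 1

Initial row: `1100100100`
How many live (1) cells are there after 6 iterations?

1101101101
0111111111
1100000001
0101111111
1111000001
0001011111
count of 1: 6

6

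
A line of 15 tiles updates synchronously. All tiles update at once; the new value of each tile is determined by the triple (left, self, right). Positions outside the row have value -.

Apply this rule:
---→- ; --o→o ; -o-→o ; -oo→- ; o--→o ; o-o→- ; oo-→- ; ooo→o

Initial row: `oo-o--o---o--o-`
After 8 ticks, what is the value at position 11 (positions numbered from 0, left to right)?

o

---ooooo-oooooo
--o-ooo---oooo-
-oo--o-o-o-oo-o
o--ooo-o-o----o
ooo-o--o-oo--oo
-o--oooo---oo--
oooo-oo-o-o--o-
-oo-----o-ooooo
position 11 holds o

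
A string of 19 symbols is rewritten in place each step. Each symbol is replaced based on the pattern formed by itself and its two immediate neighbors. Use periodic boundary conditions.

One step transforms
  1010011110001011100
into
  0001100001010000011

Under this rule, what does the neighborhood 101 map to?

At position 1 the neighborhood is 101; the next row has 0 there.

0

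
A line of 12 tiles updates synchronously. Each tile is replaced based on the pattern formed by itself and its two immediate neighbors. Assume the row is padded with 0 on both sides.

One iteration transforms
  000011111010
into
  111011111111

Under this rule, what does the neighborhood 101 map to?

At position 9 the neighborhood is 101; the next row has 1 there.

1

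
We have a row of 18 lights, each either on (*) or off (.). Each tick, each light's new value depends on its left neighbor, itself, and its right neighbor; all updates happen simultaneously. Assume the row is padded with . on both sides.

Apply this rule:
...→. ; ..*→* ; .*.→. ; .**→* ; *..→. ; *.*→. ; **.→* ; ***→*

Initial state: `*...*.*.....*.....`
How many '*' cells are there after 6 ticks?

...*.......*......
..*.......*.......
.*.......*........
*.......*.........
.......*..........
......*...........
count of *: 1

1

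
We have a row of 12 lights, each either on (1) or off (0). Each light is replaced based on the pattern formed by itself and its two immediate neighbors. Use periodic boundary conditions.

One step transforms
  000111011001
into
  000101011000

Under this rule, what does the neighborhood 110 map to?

At position 5 the neighborhood is 110; the next row has 1 there.

1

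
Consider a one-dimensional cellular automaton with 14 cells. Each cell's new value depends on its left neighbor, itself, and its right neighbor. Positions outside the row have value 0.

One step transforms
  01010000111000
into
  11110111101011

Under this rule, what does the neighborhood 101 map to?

1

At position 2 the neighborhood is 101; the next row has 1 there.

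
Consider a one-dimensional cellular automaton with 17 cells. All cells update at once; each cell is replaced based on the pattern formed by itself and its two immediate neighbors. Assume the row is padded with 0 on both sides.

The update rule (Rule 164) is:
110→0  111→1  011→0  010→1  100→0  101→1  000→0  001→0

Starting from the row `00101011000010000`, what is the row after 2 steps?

step 1: 00111100000010000
step 2: 00011000000010000

00011000000010000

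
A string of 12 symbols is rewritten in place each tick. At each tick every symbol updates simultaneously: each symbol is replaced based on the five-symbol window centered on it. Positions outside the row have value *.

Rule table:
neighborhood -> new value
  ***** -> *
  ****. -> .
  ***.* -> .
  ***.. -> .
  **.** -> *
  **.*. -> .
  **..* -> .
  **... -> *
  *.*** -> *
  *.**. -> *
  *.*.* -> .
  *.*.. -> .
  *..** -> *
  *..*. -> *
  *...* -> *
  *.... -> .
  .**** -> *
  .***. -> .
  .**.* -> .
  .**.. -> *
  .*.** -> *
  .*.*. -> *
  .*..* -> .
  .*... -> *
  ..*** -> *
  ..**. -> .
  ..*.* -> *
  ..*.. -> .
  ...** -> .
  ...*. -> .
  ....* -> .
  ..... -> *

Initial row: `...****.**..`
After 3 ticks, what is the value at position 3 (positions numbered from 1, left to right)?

*

**.**..***.*
..***.**..**
.**..***.***
position 3 holds *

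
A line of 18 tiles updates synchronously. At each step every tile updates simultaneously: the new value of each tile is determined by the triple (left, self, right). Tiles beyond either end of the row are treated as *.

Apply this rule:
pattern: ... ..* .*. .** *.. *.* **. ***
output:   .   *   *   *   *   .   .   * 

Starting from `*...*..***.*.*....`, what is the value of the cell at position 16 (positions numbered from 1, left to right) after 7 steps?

step 1: .*.******..*.**..*
step 2: .*.*****.***.*.***
step 3: .*.****..**..*.***
step 4: .*.***.***.***.***
step 5: .*.**..**..**..***
step 6: .*.*.***.***.*****
step 7: .*.*.**..**..*****
position 16 holds *

*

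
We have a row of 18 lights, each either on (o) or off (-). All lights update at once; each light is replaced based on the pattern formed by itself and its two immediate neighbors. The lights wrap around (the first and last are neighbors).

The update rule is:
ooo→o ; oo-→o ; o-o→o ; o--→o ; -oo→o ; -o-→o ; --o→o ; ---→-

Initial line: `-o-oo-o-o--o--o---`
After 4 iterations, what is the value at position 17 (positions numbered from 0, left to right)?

o

oooooooooooooooo--
oooooooooooooooooo
oooooooooooooooooo  (fixed point — unchanged through iteration 4)
position 17 holds o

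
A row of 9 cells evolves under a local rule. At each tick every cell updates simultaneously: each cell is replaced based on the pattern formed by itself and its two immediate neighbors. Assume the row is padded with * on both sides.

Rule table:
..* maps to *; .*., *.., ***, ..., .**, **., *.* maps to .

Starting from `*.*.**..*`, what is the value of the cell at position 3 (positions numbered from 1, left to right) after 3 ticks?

.

.......*.
......*..
.....*..*
position 3 holds .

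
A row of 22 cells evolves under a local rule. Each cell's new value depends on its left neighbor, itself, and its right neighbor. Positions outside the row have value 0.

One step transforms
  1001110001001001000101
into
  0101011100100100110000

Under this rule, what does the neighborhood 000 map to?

At position 7 the neighborhood is 000; the next row has 1 there.

1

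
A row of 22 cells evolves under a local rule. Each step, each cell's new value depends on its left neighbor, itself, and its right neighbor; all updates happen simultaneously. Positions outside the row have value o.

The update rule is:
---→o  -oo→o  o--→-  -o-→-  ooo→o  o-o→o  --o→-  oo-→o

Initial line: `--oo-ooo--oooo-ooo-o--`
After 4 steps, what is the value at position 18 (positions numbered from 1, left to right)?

step 1: --oooooo--ooooooooo---
step 2: --oooooo--ooooooooo-o-
step 3: --oooooo--oooooooooo-o
step 4: --oooooo--oooooooooooo
position 18 holds o

o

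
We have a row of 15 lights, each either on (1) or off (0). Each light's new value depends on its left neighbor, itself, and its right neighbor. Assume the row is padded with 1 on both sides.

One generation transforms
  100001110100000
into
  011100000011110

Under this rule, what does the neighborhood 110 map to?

At position 0 the neighborhood is 110; the next row has 0 there.

0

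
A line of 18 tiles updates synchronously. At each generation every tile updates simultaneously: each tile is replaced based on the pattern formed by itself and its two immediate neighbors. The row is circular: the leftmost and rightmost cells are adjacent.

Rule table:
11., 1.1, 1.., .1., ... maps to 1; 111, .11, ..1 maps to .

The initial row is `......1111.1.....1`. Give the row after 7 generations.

generation 1: 11111....1111111.1
generation 2: ....1111.......11.
generation 3: 111....1111111..11
generation 4: ..1111.......11...
generation 5: 1....1111111..1111
generation 6: 1111.......11.....
generation 7: ...1111111..11111.

...1111111..11111.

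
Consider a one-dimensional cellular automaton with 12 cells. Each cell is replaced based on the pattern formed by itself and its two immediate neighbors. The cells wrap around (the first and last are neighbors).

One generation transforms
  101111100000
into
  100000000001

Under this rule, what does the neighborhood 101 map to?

0

At position 1 the neighborhood is 101; the next row has 0 there.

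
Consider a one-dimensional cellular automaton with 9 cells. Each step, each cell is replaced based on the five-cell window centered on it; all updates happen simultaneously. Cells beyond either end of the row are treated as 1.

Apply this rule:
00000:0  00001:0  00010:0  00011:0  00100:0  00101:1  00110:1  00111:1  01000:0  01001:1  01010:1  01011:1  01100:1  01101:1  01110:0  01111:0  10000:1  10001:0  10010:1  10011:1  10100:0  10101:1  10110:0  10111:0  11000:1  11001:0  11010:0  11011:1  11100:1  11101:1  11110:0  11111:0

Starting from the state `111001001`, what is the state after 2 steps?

011111000

step 1: 001010111
step 2: 011111000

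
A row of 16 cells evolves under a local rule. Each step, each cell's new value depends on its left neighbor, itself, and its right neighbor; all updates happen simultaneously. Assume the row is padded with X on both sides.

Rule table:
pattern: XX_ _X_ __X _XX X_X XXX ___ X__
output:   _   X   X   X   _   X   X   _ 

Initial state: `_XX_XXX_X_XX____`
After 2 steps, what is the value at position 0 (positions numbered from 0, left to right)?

_

step 1: _X__XX__X_X__XXX
step 2: _X_XX__XX_X_XXXX
position 0 holds _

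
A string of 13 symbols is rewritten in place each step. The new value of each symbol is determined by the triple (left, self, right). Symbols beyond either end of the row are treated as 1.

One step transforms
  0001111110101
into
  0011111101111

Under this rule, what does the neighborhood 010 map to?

1

At position 10 the neighborhood is 010; the next row has 1 there.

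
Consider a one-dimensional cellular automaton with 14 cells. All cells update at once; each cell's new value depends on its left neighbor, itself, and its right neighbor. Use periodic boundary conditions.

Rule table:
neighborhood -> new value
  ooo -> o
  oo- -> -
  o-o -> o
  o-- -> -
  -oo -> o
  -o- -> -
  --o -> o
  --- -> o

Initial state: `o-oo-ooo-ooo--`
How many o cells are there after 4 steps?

-oo-ooo-ooo--o
oo-ooo-ooo--o-
o-ooo-ooo--o-o
-ooo-ooo--o-oo
count of o: 9

9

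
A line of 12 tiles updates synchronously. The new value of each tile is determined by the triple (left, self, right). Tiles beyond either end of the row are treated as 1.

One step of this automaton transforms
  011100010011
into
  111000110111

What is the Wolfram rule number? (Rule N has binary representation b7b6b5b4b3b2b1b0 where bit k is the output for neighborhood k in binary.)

174

position 2: 111 → 1  (bit 7 = 1)
position 3: 110 → 0  (bit 6 = 0)
position 0: 101 → 1  (bit 5 = 1)
position 4: 100 → 0  (bit 4 = 0)
position 1: 011 → 1  (bit 3 = 1)
position 7: 010 → 1  (bit 2 = 1)
position 6: 001 → 1  (bit 1 = 1)
position 5: 000 → 0  (bit 0 = 0)
bits b7..b0 = 10101110 = 174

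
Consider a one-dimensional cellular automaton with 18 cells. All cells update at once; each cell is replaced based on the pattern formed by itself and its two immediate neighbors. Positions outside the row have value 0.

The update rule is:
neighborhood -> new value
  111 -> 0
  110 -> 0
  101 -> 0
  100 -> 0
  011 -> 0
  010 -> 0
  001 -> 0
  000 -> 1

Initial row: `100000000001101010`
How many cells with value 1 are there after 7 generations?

generation 1: 001111111100000000
generation 2: 100000000001111111
generation 3: 001111111100000000  (repeats generation 1; period 2)
generation 7: 001111111100000000
count of 1: 8

8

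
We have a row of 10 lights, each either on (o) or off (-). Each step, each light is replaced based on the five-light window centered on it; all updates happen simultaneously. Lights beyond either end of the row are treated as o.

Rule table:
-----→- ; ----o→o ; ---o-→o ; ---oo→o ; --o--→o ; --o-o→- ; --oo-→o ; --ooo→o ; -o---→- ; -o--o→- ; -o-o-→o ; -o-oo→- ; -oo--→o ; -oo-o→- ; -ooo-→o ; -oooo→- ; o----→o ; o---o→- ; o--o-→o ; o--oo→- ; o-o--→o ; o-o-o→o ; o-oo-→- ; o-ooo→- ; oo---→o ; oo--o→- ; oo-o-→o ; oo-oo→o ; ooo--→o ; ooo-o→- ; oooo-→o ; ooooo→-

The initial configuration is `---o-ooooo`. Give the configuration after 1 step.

o-o-------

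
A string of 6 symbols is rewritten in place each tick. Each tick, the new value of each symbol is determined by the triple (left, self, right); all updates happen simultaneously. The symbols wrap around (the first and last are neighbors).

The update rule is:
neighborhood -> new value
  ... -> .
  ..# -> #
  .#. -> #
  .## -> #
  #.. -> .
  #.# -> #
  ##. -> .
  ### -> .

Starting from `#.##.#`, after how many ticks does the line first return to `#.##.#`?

3

.##.##
##.##.
#.##.#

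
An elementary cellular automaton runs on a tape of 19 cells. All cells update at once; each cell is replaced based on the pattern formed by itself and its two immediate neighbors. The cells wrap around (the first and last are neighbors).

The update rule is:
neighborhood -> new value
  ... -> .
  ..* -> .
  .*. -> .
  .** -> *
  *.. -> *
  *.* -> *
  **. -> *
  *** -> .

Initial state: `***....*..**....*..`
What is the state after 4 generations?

*.**....*.***....*.
.****....**.**....*
**..**...******....
***.***..*....**...

***.***..*....**...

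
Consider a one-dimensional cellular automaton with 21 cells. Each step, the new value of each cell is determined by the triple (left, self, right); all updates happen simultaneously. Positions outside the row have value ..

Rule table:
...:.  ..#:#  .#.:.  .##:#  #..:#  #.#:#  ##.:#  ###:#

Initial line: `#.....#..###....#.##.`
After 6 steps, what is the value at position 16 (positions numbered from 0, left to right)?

.#...#.######..#.####
#.#.#.#########.#####
.#.#.################
#.#.#################
.#.##################
#.###################
position 16 holds #

#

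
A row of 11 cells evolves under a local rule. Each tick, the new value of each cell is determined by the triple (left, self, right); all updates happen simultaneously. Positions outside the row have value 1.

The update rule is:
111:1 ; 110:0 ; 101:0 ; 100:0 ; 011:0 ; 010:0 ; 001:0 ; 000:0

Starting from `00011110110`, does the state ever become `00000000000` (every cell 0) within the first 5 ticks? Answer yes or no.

00001100000
00000000000
all cells are 0 at tick 2

yes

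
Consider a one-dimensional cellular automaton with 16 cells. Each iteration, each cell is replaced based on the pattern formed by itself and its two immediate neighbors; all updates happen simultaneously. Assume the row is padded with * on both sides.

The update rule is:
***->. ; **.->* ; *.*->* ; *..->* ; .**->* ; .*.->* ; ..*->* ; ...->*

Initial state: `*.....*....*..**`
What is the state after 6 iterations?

***************.
..............**
***************.  (repeats iteration 1; period 2)
iteration 6: ..............**

..............**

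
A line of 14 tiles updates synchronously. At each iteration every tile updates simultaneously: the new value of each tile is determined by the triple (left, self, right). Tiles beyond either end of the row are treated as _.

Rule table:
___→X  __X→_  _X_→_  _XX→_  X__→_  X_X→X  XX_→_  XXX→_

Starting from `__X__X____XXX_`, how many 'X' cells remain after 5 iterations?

3

X______XX_____
__XXXX____XXXX
X______XX_____  (repeats iteration 1; period 2)
iteration 5: X______XX_____
count of X: 3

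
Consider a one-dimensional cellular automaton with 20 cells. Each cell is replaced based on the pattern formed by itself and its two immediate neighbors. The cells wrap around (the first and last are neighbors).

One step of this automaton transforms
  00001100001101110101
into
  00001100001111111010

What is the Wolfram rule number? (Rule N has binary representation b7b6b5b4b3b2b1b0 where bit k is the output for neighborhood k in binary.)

position 14: 111 → 1  (bit 7 = 1)
position 5: 110 → 1  (bit 6 = 1)
position 12: 101 → 1  (bit 5 = 1)
position 0: 100 → 0  (bit 4 = 0)
position 4: 011 → 1  (bit 3 = 1)
position 17: 010 → 0  (bit 2 = 0)
position 3: 001 → 0  (bit 1 = 0)
position 1: 000 → 0  (bit 0 = 0)
bits b7..b0 = 11101000 = 232

232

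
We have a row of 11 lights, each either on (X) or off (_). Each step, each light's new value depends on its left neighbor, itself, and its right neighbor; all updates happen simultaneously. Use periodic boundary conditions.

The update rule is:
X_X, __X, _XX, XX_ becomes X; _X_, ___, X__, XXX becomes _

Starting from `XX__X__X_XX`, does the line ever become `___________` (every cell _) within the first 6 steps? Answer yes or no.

no

_X_X__X_XX_
X_X__X_XXX_
_X__X_XX_XX
X__X_XXXXXX
X_X_XX_____
_X_XXX____X
step 6 is _X_XXX____X, still not uniform _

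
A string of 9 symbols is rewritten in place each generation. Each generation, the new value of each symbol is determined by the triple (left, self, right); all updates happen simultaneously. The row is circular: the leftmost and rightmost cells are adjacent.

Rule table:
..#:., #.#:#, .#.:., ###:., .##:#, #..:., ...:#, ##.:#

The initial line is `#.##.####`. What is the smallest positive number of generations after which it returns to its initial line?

14

generation 1: ######...
generation 2: #....#.#.
generation 3: ..##..#.#
generation 4: ..##...#.
generation 5: #.##.#...
generation 6: .####..#.
generation 7: .#..#....
generation 8: ......###
generation 9: .####.#.#
generation 10: ##..##.#.
generation 11: ##..###.#
generation 12: .#..#.###
generation 13: #....##.#
generation 14: #.##.####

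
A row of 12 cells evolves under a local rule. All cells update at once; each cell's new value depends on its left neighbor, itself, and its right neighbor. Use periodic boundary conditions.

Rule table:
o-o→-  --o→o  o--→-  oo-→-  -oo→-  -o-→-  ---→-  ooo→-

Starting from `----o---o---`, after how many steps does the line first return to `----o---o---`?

---o---o----
--o---o-----
-o---o------
o---o-------
---o-------o
--o-------o-
-o-------o--
o-------o---
-------o---o
------o---o-
-----o---o--
----o---o---

12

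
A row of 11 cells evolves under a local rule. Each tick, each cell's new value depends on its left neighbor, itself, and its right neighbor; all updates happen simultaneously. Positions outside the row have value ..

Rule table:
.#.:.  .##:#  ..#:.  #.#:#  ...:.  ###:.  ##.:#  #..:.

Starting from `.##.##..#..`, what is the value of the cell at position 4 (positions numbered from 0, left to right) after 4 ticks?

.

.#####.....
.#...#.....
...........
...........
position 4 holds .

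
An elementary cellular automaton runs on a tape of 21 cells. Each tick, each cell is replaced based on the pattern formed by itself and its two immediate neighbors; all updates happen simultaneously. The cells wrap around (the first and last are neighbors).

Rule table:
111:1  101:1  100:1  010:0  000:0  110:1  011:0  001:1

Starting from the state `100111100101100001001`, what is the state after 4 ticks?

110111011111010111010

111011111010110010110
011101111101011101011
101110111110101110101
110111011111010111010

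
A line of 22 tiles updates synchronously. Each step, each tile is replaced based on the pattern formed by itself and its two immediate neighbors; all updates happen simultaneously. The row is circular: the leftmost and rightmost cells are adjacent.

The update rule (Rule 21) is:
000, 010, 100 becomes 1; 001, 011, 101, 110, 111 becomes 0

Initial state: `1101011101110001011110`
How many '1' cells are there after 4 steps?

18

0001000000001101000000
1101111111100001111111
0000000000011100000000
1111111111000011111111
count of 1: 18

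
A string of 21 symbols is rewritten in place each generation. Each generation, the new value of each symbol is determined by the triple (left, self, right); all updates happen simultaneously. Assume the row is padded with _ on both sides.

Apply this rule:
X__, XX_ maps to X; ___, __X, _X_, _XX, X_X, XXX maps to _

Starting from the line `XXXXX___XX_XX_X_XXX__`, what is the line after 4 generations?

____XX___X__X_____XX_
_____XX___X__X_____XX
______XX___X__X_____X
_______XX___X__X_____

_______XX___X__X_____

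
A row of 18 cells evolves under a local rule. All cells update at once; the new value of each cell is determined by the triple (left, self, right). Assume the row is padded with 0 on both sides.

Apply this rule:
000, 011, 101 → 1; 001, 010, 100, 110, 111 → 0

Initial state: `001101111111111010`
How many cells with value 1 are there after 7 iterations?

101011000000000100
010110011111110001
001100010000000100
101001000111110001
010000010100000100
000111001001110001
110100000001000100
count of 1: 5

5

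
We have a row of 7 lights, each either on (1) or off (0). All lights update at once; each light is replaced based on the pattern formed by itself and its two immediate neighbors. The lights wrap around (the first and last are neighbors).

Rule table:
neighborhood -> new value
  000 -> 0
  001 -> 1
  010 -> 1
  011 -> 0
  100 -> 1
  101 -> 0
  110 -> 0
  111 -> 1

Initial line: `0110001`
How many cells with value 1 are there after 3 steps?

3

step 1: 0001011
step 2: 1011000
step 3: 1000101
count of 1: 3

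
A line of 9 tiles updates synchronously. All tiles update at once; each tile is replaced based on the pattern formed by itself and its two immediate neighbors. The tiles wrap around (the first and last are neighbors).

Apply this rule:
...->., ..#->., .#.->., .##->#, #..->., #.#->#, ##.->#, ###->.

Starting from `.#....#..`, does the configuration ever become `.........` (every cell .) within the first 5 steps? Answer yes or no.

yes

.........
all cells are . at step 1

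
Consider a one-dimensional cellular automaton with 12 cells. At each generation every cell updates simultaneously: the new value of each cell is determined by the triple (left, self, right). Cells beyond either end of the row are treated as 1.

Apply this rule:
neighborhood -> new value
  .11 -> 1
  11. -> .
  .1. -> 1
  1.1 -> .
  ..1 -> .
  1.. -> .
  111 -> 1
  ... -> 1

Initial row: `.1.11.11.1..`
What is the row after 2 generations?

.1.1..1..1..

.1.1..1..1..
.1.1..1..1..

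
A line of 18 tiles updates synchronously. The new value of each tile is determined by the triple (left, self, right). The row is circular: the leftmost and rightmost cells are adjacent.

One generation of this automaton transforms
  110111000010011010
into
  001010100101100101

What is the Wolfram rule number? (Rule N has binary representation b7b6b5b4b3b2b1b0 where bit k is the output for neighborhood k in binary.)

position 4: 111 → 1  (bit 7 = 1)
position 1: 110 → 0  (bit 6 = 0)
position 2: 101 → 1  (bit 5 = 1)
position 6: 100 → 1  (bit 4 = 1)
position 0: 011 → 0  (bit 3 = 0)
position 10: 010 → 0  (bit 2 = 0)
position 9: 001 → 1  (bit 1 = 1)
position 7: 000 → 0  (bit 0 = 0)
bits b7..b0 = 10110010 = 178

178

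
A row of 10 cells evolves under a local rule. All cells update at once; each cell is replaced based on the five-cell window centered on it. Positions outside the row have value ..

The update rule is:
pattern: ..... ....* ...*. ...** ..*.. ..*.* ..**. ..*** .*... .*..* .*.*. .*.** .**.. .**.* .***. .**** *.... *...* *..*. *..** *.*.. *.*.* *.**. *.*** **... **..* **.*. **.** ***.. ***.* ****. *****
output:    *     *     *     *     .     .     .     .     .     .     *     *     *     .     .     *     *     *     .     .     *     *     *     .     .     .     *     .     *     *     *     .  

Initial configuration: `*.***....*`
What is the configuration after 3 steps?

..***.....

step 1: .*..*.***.
step 2: *....*..*.
step 3: ..***.....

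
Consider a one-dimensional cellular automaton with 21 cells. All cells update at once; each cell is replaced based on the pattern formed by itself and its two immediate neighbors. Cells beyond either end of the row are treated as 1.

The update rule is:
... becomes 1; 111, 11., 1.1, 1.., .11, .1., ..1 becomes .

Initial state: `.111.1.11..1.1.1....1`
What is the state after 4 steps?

.111111111111111.....

.................11..
.111111111111111.....
.................111.
.111111111111111.....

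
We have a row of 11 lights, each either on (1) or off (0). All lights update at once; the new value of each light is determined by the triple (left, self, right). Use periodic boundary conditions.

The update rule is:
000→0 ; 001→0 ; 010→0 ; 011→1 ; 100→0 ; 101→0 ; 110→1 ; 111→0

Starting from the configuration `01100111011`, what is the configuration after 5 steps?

step 1: 01100101011
step 2: 01100000011
step 3: 01100000011  (fixed point — unchanged through step 5)

01100000011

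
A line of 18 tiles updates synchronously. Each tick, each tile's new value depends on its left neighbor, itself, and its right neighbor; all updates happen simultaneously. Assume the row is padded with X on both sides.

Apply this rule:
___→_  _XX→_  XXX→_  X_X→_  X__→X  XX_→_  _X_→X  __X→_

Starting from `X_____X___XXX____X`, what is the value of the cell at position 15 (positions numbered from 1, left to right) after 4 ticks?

_X____XX_____X____
_XX_____X____XX___
___X____XX_____X__
X__XX_____X____XX_
position 15 holds _

_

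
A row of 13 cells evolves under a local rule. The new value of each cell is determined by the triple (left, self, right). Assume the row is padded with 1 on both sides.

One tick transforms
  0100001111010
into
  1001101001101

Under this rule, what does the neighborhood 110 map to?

1

At position 9 the neighborhood is 110; the next row has 1 there.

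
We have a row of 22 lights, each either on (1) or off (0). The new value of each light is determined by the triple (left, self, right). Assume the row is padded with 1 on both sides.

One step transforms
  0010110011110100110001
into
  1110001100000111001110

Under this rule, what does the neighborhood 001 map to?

1

At position 1 the neighborhood is 001; the next row has 1 there.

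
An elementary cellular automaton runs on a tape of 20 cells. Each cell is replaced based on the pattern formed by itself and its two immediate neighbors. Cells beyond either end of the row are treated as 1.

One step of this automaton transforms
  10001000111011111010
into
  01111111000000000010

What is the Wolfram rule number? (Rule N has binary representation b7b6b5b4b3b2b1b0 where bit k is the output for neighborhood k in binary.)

position 9: 111 → 0  (bit 7 = 0)
position 0: 110 → 0  (bit 6 = 0)
position 11: 101 → 0  (bit 5 = 0)
position 1: 100 → 1  (bit 4 = 1)
position 8: 011 → 0  (bit 3 = 0)
position 4: 010 → 1  (bit 2 = 1)
position 3: 001 → 1  (bit 1 = 1)
position 2: 000 → 1  (bit 0 = 1)
bits b7..b0 = 00010111 = 23

23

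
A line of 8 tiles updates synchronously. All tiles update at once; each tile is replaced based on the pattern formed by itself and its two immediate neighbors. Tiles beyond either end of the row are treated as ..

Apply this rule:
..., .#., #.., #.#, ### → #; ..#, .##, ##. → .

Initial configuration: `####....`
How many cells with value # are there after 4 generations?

generation 1: .##.####
generation 2: ...#.##.
generation 3: ##.##..#
generation 4: ..#..#.#
count of #: 3

3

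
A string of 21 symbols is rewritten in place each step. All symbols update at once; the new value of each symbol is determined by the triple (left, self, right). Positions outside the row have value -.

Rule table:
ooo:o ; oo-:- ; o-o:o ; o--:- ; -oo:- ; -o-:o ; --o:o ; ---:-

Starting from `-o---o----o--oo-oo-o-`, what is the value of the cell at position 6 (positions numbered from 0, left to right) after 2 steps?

oo--oo---oo-o--o--oo-
---o----o--oo-oo-o---
position 6 holds -

-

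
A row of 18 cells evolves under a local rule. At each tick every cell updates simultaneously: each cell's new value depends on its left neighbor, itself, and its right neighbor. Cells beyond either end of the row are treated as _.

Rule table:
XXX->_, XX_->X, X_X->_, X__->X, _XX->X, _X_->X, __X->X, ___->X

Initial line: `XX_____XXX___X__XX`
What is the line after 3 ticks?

XXXXXXXX_XXXXXXXXX

XXXXXXXX_XXXXXXXXX
X______X_X_______X
XXXXXXXX_XXXXXXXXX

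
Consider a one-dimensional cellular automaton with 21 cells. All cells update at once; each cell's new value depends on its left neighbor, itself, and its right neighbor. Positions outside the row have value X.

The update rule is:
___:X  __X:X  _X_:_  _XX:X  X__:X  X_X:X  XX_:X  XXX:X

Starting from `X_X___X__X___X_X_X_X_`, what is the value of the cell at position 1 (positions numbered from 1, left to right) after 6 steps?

XX_XXX_XX_XXX_X_X_X_X
XXXXXXXXXXXXXX_X_X_XX
XXXXXXXXXXXXXXX_X_XXX
XXXXXXXXXXXXXXXX_XXXX
XXXXXXXXXXXXXXXXXXXXX
XXXXXXXXXXXXXXXXXXXXX
position 1 holds X

X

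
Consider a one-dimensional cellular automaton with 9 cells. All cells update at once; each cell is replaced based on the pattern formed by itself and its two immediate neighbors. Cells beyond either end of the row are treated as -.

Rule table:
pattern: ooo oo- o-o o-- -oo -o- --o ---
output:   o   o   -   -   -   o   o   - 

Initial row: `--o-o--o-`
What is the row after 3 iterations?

o-o-o-oo-

iteration 1: -oo-o-oo-
iteration 2: o-o-o--o-
iteration 3: o-o-o-oo-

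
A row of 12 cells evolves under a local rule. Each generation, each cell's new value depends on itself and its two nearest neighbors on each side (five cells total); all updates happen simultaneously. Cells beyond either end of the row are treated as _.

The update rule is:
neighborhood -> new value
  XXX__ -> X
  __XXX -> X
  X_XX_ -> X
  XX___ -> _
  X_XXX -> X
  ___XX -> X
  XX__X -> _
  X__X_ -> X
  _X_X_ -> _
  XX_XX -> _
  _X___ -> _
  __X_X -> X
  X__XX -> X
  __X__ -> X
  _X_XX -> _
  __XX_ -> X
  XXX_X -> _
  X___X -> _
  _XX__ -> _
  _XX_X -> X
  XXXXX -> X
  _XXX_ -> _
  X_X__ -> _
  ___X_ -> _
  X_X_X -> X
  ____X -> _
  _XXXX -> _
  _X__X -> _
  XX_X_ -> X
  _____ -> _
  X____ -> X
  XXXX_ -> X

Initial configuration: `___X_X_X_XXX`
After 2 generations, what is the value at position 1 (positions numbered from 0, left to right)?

___X_X_X_X_X
___X_X_X_X__
position 1 holds _

_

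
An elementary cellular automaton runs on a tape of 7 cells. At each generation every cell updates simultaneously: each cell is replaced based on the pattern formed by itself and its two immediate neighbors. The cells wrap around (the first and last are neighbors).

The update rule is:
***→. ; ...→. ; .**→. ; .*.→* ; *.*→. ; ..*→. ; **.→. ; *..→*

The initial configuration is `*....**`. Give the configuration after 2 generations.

.**....

.*.....
.**....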